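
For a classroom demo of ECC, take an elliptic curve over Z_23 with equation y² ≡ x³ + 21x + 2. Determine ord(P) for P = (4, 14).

2P: tangent at (4, 14): λ = (3·4² + 21)/(2·14) ≡ 0/5. 5⁻¹ ≡ 14 (mod 23) since 5·14 = 70 ≡ 1, so λ ≡ 0·14 ≡ 0.
  x = λ² - 4 - 4 = 0 - 8 ≡ 15; y = λ·(4 - 15) - 14 ≡ 9. → (15, 9)
3P: (15, 9) + (4, 14). λ = (14 - 9)/(4 - 15) ≡ 5/12 mod 23. 12⁻¹ ≡ 2 (mod 23), so λ ≡ 10.
  x = λ² - 15 - 4 = 100 - 19 ≡ 12; y = λ·(15 - 12) - 9 ≡ 21. → (12, 21)
4P: (12, 21) + (4, 14). λ = (14 - 21)/(4 - 12) ≡ 16/15 mod 23. 15⁻¹ ≡ 20 (mod 23), so λ ≡ 21.
  x = λ² - 12 - 4 = 441 - 16 ≡ 11; y = λ·(12 - 11) - 21 ≡ 0. → (11, 0)
5P: (11, 0) + (4, 14). λ = (14 - 0)/(4 - 11) ≡ 14/16 mod 23. 16⁻¹ ≡ 13 (mod 23), so λ ≡ 21.
  x = λ² - 11 - 4 = 441 - 15 ≡ 12; y = λ·(11 - 12) - 0 ≡ 2. → (12, 2)
6P: (12, 2) + (4, 14). λ = (14 - 2)/(4 - 12) ≡ 12/15 mod 23. 15⁻¹ ≡ 20 (mod 23), so λ ≡ 10.
  x = λ² - 12 - 4 = 100 - 16 ≡ 15; y = λ·(12 - 15) - 2 ≡ 14. → (15, 14)
7P: (15, 14) + (4, 14). λ = (14 - 14)/(4 - 15) ≡ 0/12 mod 23. 12⁻¹ ≡ 2 (mod 23) since 12·2 = 24 ≡ 1, so λ ≡ 0.
  x = λ² - 15 - 4 = 0 - 19 ≡ 4; y = λ·(15 - 4) - 14 ≡ 9. → (4, 9)
8P: (4, 9) + (4, 14): same x and y₁ ≡ -y₂, so the sum is the point at infinity.
8P = the point at infinity, so the order is 8.

8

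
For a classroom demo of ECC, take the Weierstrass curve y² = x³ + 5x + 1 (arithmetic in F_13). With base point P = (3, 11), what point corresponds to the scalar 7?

(3, 2)

Repeated addition: build up to 7P.
2P: tangent at (3, 11): λ = (3·3² + 5)/(2·11) ≡ 6/9. 9⁻¹ ≡ 3 (mod 13), so λ ≡ 6·3 ≡ 5.
  x = λ² - 3 - 3 = 25 - 6 ≡ 6; y = λ·(3 - 6) - 11 ≡ 0. → (6, 0)
3P: (6, 0) + (3, 11). λ = (11 - 0)/(3 - 6) ≡ 11/10 mod 13. 10⁻¹ ≡ 4 (mod 13), so λ ≡ 5.
  x = λ² - 6 - 3 = 25 - 9 ≡ 3; y = λ·(6 - 3) - 0 ≡ 2. → (3, 2)
4P: (3, 2) + (3, 11): same x and y₁ ≡ -y₂, so the sum is O.
5P: O + (3, 11) = (3, 11) (identity).
6P: tangent at (3, 11): λ = (3·3² + 5)/(2·11) ≡ 6/9. 9⁻¹ ≡ 3 (mod 13) since 9·3 = 27 ≡ 1, so λ ≡ 6·3 ≡ 5.
  x = λ² - 3 - 3 = 25 - 6 ≡ 6; y = λ·(3 - 6) - 11 ≡ 0. → (6, 0)
7P: (6, 0) + (3, 11). λ = (11 - 0)/(3 - 6) ≡ 11/10 mod 13. 10⁻¹ ≡ 4 (mod 13) since 10·4 = 40 ≡ 1, so λ ≡ 5.
  x = λ² - 6 - 3 = 25 - 9 ≡ 3; y = λ·(6 - 3) - 0 ≡ 2. → (3, 2)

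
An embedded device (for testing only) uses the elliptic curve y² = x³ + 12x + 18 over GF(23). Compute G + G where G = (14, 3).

(13, 5)

tangent at (14, 3): λ = (3·14² + 12)/(2·3) ≡ 2/6. 6⁻¹ ≡ 4 (mod 23), so λ ≡ 2·4 ≡ 8.
  x = λ² - 14 - 14 = 64 - 28 ≡ 13; y = λ·(14 - 13) - 3 ≡ 5. → (13, 5)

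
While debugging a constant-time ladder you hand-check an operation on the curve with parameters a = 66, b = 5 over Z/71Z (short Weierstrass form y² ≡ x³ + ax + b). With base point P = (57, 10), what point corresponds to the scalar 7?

Double-and-add on 7 = (111)₂. Start with P = (57, 10) for the leading 1-bit.
double: tangent at (57, 10): λ = (3·57² + 66)/(2·10) ≡ 15/20. 20⁻¹ ≡ 32 (mod 71), so λ ≡ 15·32 ≡ 54.
  x = λ² - 57 - 57 = 2916 - 114 ≡ 33; y = λ·(57 - 33) - 10 ≡ 8. → (33, 8)
add P: (33, 8) + (57, 10). λ = (10 - 8)/(57 - 33) ≡ 2/24 mod 71. 24⁻¹ ≡ 3 (mod 71), so λ ≡ 6.
  x = λ² - 33 - 57 = 36 - 90 ≡ 17; y = λ·(33 - 17) - 8 ≡ 17. → (17, 17)
double: tangent at (17, 17): λ = (3·17² + 66)/(2·17) ≡ 10/34. 34⁻¹ ≡ 23 (mod 71), so λ ≡ 10·23 ≡ 17.
  x = λ² - 17 - 17 = 289 - 34 ≡ 42; y = λ·(17 - 42) - 17 ≡ 55. → (42, 55)
add P: (42, 55) + (57, 10). λ = (10 - 55)/(57 - 42) ≡ 26/15 mod 71. 15⁻¹ ≡ 19 (mod 71) since 15·19 = 285 ≡ 1, so λ ≡ 68.
  x = λ² - 42 - 57 = 4624 - 99 ≡ 52; y = λ·(42 - 52) - 55 ≡ 46. → (52, 46)

(52, 46)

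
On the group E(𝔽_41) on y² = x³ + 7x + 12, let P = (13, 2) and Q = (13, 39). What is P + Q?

O

The two points share x = 13 and their y-coordinates satisfy 2 + 39 ≡ 0 (mod 41), so they are inverses. Their sum is 𝒪.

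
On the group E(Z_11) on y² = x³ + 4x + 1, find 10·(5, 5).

Write Q = (5, 5).
Repeated addition: build up to 10Q.
2Q: tangent at (5, 5): λ = (3·5² + 4)/(2·5) ≡ 2/10. 10⁻¹ ≡ 10 (mod 11) since 10·10 = 100 ≡ 1, so λ ≡ 2·10 ≡ 9.
  x = λ² - 5 - 5 = 81 - 10 ≡ 5; y = λ·(5 - 5) - 5 ≡ 6. → (5, 6)
3Q: (5, 6) + (5, 5): same x and y₁ ≡ -y₂, so the sum is O.
4Q: O + (5, 5) = (5, 5) (identity).
5Q: tangent at (5, 5): λ = (3·5² + 4)/(2·5) ≡ 2/10. 10⁻¹ ≡ 10 (mod 11), so λ ≡ 2·10 ≡ 9.
  x = λ² - 5 - 5 = 81 - 10 ≡ 5; y = λ·(5 - 5) - 5 ≡ 6. → (5, 6)
6Q: (5, 6) + (5, 5): same x and y₁ ≡ -y₂, so the sum is O.
7Q: O + (5, 5) = (5, 5) (identity).
8Q: tangent at (5, 5): λ = (3·5² + 4)/(2·5) ≡ 2/10. 10⁻¹ ≡ 10 (mod 11) since 10·10 = 100 ≡ 1, so λ ≡ 2·10 ≡ 9.
  x = λ² - 5 - 5 = 81 - 10 ≡ 5; y = λ·(5 - 5) - 5 ≡ 6. → (5, 6)
9Q: (5, 6) + (5, 5): same x and y₁ ≡ -y₂, so the sum is O.
10Q: O + (5, 5) = (5, 5) (identity).

(5, 5)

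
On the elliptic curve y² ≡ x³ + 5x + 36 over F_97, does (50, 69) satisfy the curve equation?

y² = 69² ≡ 8; x³ + 5x + 36 = 125286 ≡ 59 (mod 97). 8 ≠ 59.

no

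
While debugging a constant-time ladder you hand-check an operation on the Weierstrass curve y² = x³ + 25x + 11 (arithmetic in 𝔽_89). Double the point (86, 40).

(24, 27)

tangent at (86, 40): λ = (3·86² + 25)/(2·40) ≡ 52/80. 80⁻¹ ≡ 79 (mod 89) since 80·79 = 6320 ≡ 1, so λ ≡ 52·79 ≡ 14.
  x = λ² - 86 - 86 = 196 - 172 ≡ 24; y = λ·(86 - 24) - 40 ≡ 27. → (24, 27)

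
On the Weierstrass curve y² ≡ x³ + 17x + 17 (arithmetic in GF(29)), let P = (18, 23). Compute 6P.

Repeated addition: build up to 6P.
2P: tangent at (18, 23): λ = (3·18² + 17)/(2·23) ≡ 3/17. 17⁻¹ ≡ 12 (mod 29), so λ ≡ 3·12 ≡ 7.
  x = λ² - 18 - 18 = 49 - 36 ≡ 13; y = λ·(18 - 13) - 23 ≡ 12. → (13, 12)
3P: (13, 12) + (18, 23). λ = (23 - 12)/(18 - 13) ≡ 11/5 mod 29. 5⁻¹ ≡ 6 (mod 29) since 5·6 = 30 ≡ 1, so λ ≡ 8.
  x = λ² - 13 - 18 = 64 - 31 ≡ 4; y = λ·(13 - 4) - 12 ≡ 2. → (4, 2)
4P: (4, 2) + (18, 23). λ = (23 - 2)/(18 - 4) ≡ 21/14 mod 29. 14⁻¹ ≡ 27 (mod 29) since 14·27 = 378 ≡ 1, so λ ≡ 16.
  x = λ² - 4 - 18 = 256 - 22 ≡ 2; y = λ·(4 - 2) - 2 ≡ 1. → (2, 1)
5P: (2, 1) + (18, 23). λ = (23 - 1)/(18 - 2) ≡ 22/16 mod 29. 16⁻¹ ≡ 20 (mod 29), so λ ≡ 5.
  x = λ² - 2 - 18 = 25 - 20 ≡ 5; y = λ·(2 - 5) - 1 ≡ 13. → (5, 13)
6P: (5, 13) + (18, 23). λ = (23 - 13)/(18 - 5) ≡ 10/13 mod 29. 13⁻¹ ≡ 9 (mod 29), so λ ≡ 3.
  x = λ² - 5 - 18 = 9 - 23 ≡ 15; y = λ·(5 - 15) - 13 ≡ 15. → (15, 15)

(15, 15)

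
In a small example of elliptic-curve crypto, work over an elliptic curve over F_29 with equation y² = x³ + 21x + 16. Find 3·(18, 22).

Write Q = (18, 22).
Repeated addition: build up to 3Q.
2Q: tangent at (18, 22): λ = (3·18² + 21)/(2·22) ≡ 7/15. 15⁻¹ ≡ 2 (mod 29) since 15·2 = 30 ≡ 1, so λ ≡ 7·2 ≡ 14.
  x = λ² - 18 - 18 = 196 - 36 ≡ 15; y = λ·(18 - 15) - 22 ≡ 20. → (15, 20)
3Q: (15, 20) + (18, 22). λ = (22 - 20)/(18 - 15) ≡ 2/3 mod 29. 3⁻¹ ≡ 10 (mod 29) since 3·10 = 30 ≡ 1, so λ ≡ 20.
  x = λ² - 15 - 18 = 400 - 33 ≡ 19; y = λ·(15 - 19) - 20 ≡ 16. → (19, 16)

(19, 16)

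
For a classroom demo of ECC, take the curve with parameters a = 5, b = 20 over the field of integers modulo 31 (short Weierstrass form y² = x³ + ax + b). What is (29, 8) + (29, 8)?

(13, 9)

tangent at (29, 8): λ = (3·29² + 5)/(2·8) ≡ 17/16. 16⁻¹ ≡ 2 (mod 31), so λ ≡ 17·2 ≡ 3.
  x = λ² - 29 - 29 = 9 - 58 ≡ 13; y = λ·(29 - 13) - 8 ≡ 9. → (13, 9)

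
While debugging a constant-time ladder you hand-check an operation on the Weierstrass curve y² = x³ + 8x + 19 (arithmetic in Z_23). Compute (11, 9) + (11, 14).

O

The two points share x = 11 and their y-coordinates satisfy 9 + 14 ≡ 0 (mod 23), so they are inverses. Their sum is O.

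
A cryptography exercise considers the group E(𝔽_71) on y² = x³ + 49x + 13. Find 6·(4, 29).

Write Q = (4, 29).
Double-and-add on 6 = (110)₂. Start with Q = (4, 29) for the leading 1-bit.
double: tangent at (4, 29): λ = (3·4² + 49)/(2·29) ≡ 26/58. 58⁻¹ ≡ 60 (mod 71), so λ ≡ 26·60 ≡ 69.
  x = λ² - 4 - 4 = 4761 - 8 ≡ 67; y = λ·(4 - 67) - 29 ≡ 26. → (67, 26)
add Q: (67, 26) + (4, 29). λ = (29 - 26)/(4 - 67) ≡ 3/8 mod 71. 8⁻¹ ≡ 9 (mod 71) since 8·9 = 72 ≡ 1, so λ ≡ 27.
  x = λ² - 67 - 4 = 729 - 71 ≡ 19; y = λ·(67 - 19) - 26 ≡ 63. → (19, 63)
double: tangent at (19, 63): λ = (3·19² + 49)/(2·63) ≡ 67/55. 55⁻¹ ≡ 31 (mod 71) since 55·31 = 1705 ≡ 1, so λ ≡ 67·31 ≡ 18.
  x = λ² - 19 - 19 = 324 - 38 ≡ 2; y = λ·(19 - 2) - 63 ≡ 30. → (2, 30)

(2, 30)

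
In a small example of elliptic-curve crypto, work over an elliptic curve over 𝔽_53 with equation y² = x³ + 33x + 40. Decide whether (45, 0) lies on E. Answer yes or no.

y² = 0² ≡ 0; x³ + 33x + 40 = 92650 ≡ 6 (mod 53). 0 ≠ 6.

no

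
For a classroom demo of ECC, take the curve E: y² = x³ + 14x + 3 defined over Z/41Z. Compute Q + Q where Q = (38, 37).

(6, 4)

tangent at (38, 37): λ = (3·38² + 14)/(2·37) ≡ 0/33. 33⁻¹ ≡ 5 (mod 41), so λ ≡ 0·5 ≡ 0.
  x = λ² - 38 - 38 = 0 - 76 ≡ 6; y = λ·(38 - 6) - 37 ≡ 4. → (6, 4)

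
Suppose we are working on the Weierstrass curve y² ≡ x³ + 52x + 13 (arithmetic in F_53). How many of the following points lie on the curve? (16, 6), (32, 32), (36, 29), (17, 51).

(16, 6): 6² ≡ 36, rhs ≡ 12 → off.
(32, 32): 32² ≡ 17, rhs ≡ 48 → off.
(36, 29): 29² ≡ 46, rhs ≡ 46 → on.
(17, 51): 51² ≡ 4, rhs ≡ 33 → off.

1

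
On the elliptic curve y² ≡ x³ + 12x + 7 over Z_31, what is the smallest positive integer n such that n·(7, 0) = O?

2P: (7, 0) + (7, 0): same x and y₁ ≡ -y₂, so the sum is O.
2P = O, so the order is 2.

2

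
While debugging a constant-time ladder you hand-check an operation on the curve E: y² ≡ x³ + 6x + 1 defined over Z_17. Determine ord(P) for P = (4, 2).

11

2P: tangent at (4, 2): λ = (3·4² + 6)/(2·2) ≡ 3/4. 4⁻¹ ≡ 13 (mod 17), so λ ≡ 3·13 ≡ 5.
  x = λ² - 4 - 4 = 25 - 8 ≡ 0; y = λ·(4 - 0) - 2 ≡ 1. → (0, 1)
3P: (0, 1) + (4, 2). λ = (2 - 1)/(4 - 0) ≡ 1/4 mod 17. 4⁻¹ ≡ 13 (mod 17) since 4·13 = 52 ≡ 1, so λ ≡ 13.
  x = λ² - 0 - 4 = 169 - 4 ≡ 12; y = λ·(0 - 12) - 1 ≡ 13. → (12, 13)
4P: (12, 13) + (4, 2). λ = (2 - 13)/(4 - 12) ≡ 6/9 mod 17. 9⁻¹ ≡ 2 (mod 17), so λ ≡ 12.
  x = λ² - 12 - 4 = 144 - 16 ≡ 9; y = λ·(12 - 9) - 13 ≡ 6. → (9, 6)
5P: (9, 6) + (4, 2). λ = (2 - 6)/(4 - 9) ≡ 13/12 mod 17. 12⁻¹ ≡ 10 (mod 17), so λ ≡ 11.
  x = λ² - 9 - 4 = 121 - 13 ≡ 6; y = λ·(9 - 6) - 6 ≡ 10. → (6, 10)
6P: (6, 10) + (4, 2). λ = (2 - 10)/(4 - 6) ≡ 9/15 mod 17. 15⁻¹ ≡ 8 (mod 17) since 15·8 = 120 ≡ 1, so λ ≡ 4.
  x = λ² - 6 - 4 = 16 - 10 ≡ 6; y = λ·(6 - 6) - 10 ≡ 7. → (6, 7)
7P: (6, 7) + (4, 2). λ = (2 - 7)/(4 - 6) ≡ 12/15 mod 17. 15⁻¹ ≡ 8 (mod 17) since 15·8 = 120 ≡ 1, so λ ≡ 11.
  x = λ² - 6 - 4 = 121 - 10 ≡ 9; y = λ·(6 - 9) - 7 ≡ 11. → (9, 11)
8P: (9, 11) + (4, 2). λ = (2 - 11)/(4 - 9) ≡ 8/12 mod 17. 12⁻¹ ≡ 10 (mod 17) since 12·10 = 120 ≡ 1, so λ ≡ 12.
  x = λ² - 9 - 4 = 144 - 13 ≡ 12; y = λ·(9 - 12) - 11 ≡ 4. → (12, 4)
9P: (12, 4) + (4, 2). λ = (2 - 4)/(4 - 12) ≡ 15/9 mod 17. 9⁻¹ ≡ 2 (mod 17) since 9·2 = 18 ≡ 1, so λ ≡ 13.
  x = λ² - 12 - 4 = 169 - 16 ≡ 0; y = λ·(12 - 0) - 4 ≡ 16. → (0, 16)
10P: (0, 16) + (4, 2). λ = (2 - 16)/(4 - 0) ≡ 3/4 mod 17. 4⁻¹ ≡ 13 (mod 17), so λ ≡ 5.
  x = λ² - 0 - 4 = 25 - 4 ≡ 4; y = λ·(0 - 4) - 16 ≡ 15. → (4, 15)
11P: (4, 15) + (4, 2): same x and y₁ ≡ -y₂, so the sum is ∞.
11P = ∞, so the order is 11.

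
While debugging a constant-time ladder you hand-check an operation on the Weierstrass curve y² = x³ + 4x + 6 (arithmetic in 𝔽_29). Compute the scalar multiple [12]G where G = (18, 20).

O

Repeated addition: build up to 12G.
2G: tangent at (18, 20): λ = (3·18² + 4)/(2·20) ≡ 19/11. 11⁻¹ ≡ 8 (mod 29), so λ ≡ 19·8 ≡ 7.
  x = λ² - 18 - 18 = 49 - 36 ≡ 13; y = λ·(18 - 13) - 20 ≡ 15. → (13, 15)
3G: (13, 15) + (18, 20). λ = (20 - 15)/(18 - 13) ≡ 5/5 mod 29. 5⁻¹ ≡ 6 (mod 29), so λ ≡ 1.
  x = λ² - 13 - 18 = 1 - 31 ≡ 28; y = λ·(13 - 28) - 15 ≡ 28. → (28, 28)
4G: (28, 28) + (18, 20). λ = (20 - 28)/(18 - 28) ≡ 21/19 mod 29. 19⁻¹ ≡ 26 (mod 29), so λ ≡ 24.
  x = λ² - 28 - 18 = 576 - 46 ≡ 8; y = λ·(28 - 8) - 28 ≡ 17. → (8, 17)
5G: (8, 17) + (18, 20). λ = (20 - 17)/(18 - 8) ≡ 3/10 mod 29. 10⁻¹ ≡ 3 (mod 29), so λ ≡ 9.
  x = λ² - 8 - 18 = 81 - 26 ≡ 26; y = λ·(8 - 26) - 17 ≡ 24. → (26, 24)
6G: (26, 24) + (18, 20). λ = (20 - 24)/(18 - 26) ≡ 25/21 mod 29. 21⁻¹ ≡ 18 (mod 29) since 21·18 = 378 ≡ 1, so λ ≡ 15.
  x = λ² - 26 - 18 = 225 - 44 ≡ 7; y = λ·(26 - 7) - 24 ≡ 0. → (7, 0)
7G: (7, 0) + (18, 20). λ = (20 - 0)/(18 - 7) ≡ 20/11 mod 29. 11⁻¹ ≡ 8 (mod 29) since 11·8 = 88 ≡ 1, so λ ≡ 15.
  x = λ² - 7 - 18 = 225 - 25 ≡ 26; y = λ·(7 - 26) - 0 ≡ 5. → (26, 5)
8G: (26, 5) + (18, 20). λ = (20 - 5)/(18 - 26) ≡ 15/21 mod 29. 21⁻¹ ≡ 18 (mod 29), so λ ≡ 9.
  x = λ² - 26 - 18 = 81 - 44 ≡ 8; y = λ·(26 - 8) - 5 ≡ 12. → (8, 12)
9G: (8, 12) + (18, 20). λ = (20 - 12)/(18 - 8) ≡ 8/10 mod 29. 10⁻¹ ≡ 3 (mod 29) since 10·3 = 30 ≡ 1, so λ ≡ 24.
  x = λ² - 8 - 18 = 576 - 26 ≡ 28; y = λ·(8 - 28) - 12 ≡ 1. → (28, 1)
10G: (28, 1) + (18, 20). λ = (20 - 1)/(18 - 28) ≡ 19/19 mod 29. 19⁻¹ ≡ 26 (mod 29), so λ ≡ 1.
  x = λ² - 28 - 18 = 1 - 46 ≡ 13; y = λ·(28 - 13) - 1 ≡ 14. → (13, 14)
11G: (13, 14) + (18, 20). λ = (20 - 14)/(18 - 13) ≡ 6/5 mod 29. 5⁻¹ ≡ 6 (mod 29), so λ ≡ 7.
  x = λ² - 13 - 18 = 49 - 31 ≡ 18; y = λ·(13 - 18) - 14 ≡ 9. → (18, 9)
12G: (18, 9) + (18, 20): same x and y₁ ≡ -y₂, so the sum is ∞.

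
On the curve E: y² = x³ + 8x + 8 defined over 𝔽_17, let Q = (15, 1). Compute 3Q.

(4, 11)

Repeated addition: build up to 3Q.
2Q: tangent at (15, 1): λ = (3·15² + 8)/(2·1) ≡ 3/2. 2⁻¹ ≡ 9 (mod 17) since 2·9 = 18 ≡ 1, so λ ≡ 3·9 ≡ 10.
  x = λ² - 15 - 15 = 100 - 30 ≡ 2; y = λ·(15 - 2) - 1 ≡ 10. → (2, 10)
3Q: (2, 10) + (15, 1). λ = (1 - 10)/(15 - 2) ≡ 8/13 mod 17. 13⁻¹ ≡ 4 (mod 17) since 13·4 = 52 ≡ 1, so λ ≡ 15.
  x = λ² - 2 - 15 = 225 - 17 ≡ 4; y = λ·(2 - 4) - 10 ≡ 11. → (4, 11)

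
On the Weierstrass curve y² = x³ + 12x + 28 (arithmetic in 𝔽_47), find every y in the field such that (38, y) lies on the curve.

15, 32

x³ + 12x + 28 = 55356 ≡ 37 (mod 47).
Square roots of 37 mod 47: 15 and 32 (since 15² = 225 ≡ 37).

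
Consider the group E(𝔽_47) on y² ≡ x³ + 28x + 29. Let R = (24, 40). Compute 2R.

(41, 31)

tangent at (24, 40): λ = (3·24² + 28)/(2·40) ≡ 17/33. 33⁻¹ ≡ 10 (mod 47), so λ ≡ 17·10 ≡ 29.
  x = λ² - 24 - 24 = 841 - 48 ≡ 41; y = λ·(24 - 41) - 40 ≡ 31. → (41, 31)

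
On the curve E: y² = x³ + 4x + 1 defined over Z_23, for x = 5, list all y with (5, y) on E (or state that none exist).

x³ + 4x + 1 = 146 ≡ 8 (mod 23).
Square roots of 8 mod 23: 10 and 13 (since 10² = 100 ≡ 8).

10, 13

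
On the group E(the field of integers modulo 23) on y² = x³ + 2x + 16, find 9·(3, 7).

Write P = (3, 7).
Repeated addition: build up to 9P.
2P: tangent at (3, 7): λ = (3·3² + 2)/(2·7) ≡ 6/14. 14⁻¹ ≡ 5 (mod 23), so λ ≡ 6·5 ≡ 7.
  x = λ² - 3 - 3 = 49 - 6 ≡ 20; y = λ·(3 - 20) - 7 ≡ 12. → (20, 12)
3P: (20, 12) + (3, 7). λ = (7 - 12)/(3 - 20) ≡ 18/6 mod 23. 6⁻¹ ≡ 4 (mod 23), so λ ≡ 3.
  x = λ² - 20 - 3 = 9 - 23 ≡ 9; y = λ·(20 - 9) - 12 ≡ 21. → (9, 21)
4P: (9, 21) + (3, 7). λ = (7 - 21)/(3 - 9) ≡ 9/17 mod 23. 17⁻¹ ≡ 19 (mod 23) since 17·19 = 323 ≡ 1, so λ ≡ 10.
  x = λ² - 9 - 3 = 100 - 12 ≡ 19; y = λ·(9 - 19) - 21 ≡ 17. → (19, 17)
5P: (19, 17) + (3, 7). λ = (7 - 17)/(3 - 19) ≡ 13/7 mod 23. 7⁻¹ ≡ 10 (mod 23), so λ ≡ 15.
  x = λ² - 19 - 3 = 225 - 22 ≡ 19; y = λ·(19 - 19) - 17 ≡ 6. → (19, 6)
6P: (19, 6) + (3, 7). λ = (7 - 6)/(3 - 19) ≡ 1/7 mod 23. 7⁻¹ ≡ 10 (mod 23) since 7·10 = 70 ≡ 1, so λ ≡ 10.
  x = λ² - 19 - 3 = 100 - 22 ≡ 9; y = λ·(19 - 9) - 6 ≡ 2. → (9, 2)
7P: (9, 2) + (3, 7). λ = (7 - 2)/(3 - 9) ≡ 5/17 mod 23. 17⁻¹ ≡ 19 (mod 23) since 17·19 = 323 ≡ 1, so λ ≡ 3.
  x = λ² - 9 - 3 = 9 - 12 ≡ 20; y = λ·(9 - 20) - 2 ≡ 11. → (20, 11)
8P: (20, 11) + (3, 7). λ = (7 - 11)/(3 - 20) ≡ 19/6 mod 23. 6⁻¹ ≡ 4 (mod 23), so λ ≡ 7.
  x = λ² - 20 - 3 = 49 - 23 ≡ 3; y = λ·(20 - 3) - 11 ≡ 16. → (3, 16)
9P: (3, 16) + (3, 7): same x and y₁ ≡ -y₂, so the sum is O.

O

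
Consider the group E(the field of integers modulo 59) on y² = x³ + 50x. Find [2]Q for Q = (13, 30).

(1, 46)

tangent at (13, 30): λ = (3·13² + 50)/(2·30) ≡ 26/1. 1⁻¹ ≡ 1 (mod 59), so λ ≡ 26·1 ≡ 26.
  x = λ² - 13 - 13 = 676 - 26 ≡ 1; y = λ·(13 - 1) - 30 ≡ 46. → (1, 46)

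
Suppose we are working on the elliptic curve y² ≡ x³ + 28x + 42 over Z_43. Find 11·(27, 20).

Write G = (27, 20).
Repeated addition: build up to 11G.
2G: tangent at (27, 20): λ = (3·27² + 28)/(2·20) ≡ 22/40. 40⁻¹ ≡ 14 (mod 43) since 40·14 = 560 ≡ 1, so λ ≡ 22·14 ≡ 7.
  x = λ² - 27 - 27 = 49 - 54 ≡ 38; y = λ·(27 - 38) - 20 ≡ 32. → (38, 32)
3G: (38, 32) + (27, 20). λ = (20 - 32)/(27 - 38) ≡ 31/32 mod 43. 32⁻¹ ≡ 39 (mod 43) since 32·39 = 1248 ≡ 1, so λ ≡ 5.
  x = λ² - 38 - 27 = 25 - 65 ≡ 3; y = λ·(38 - 3) - 32 ≡ 14. → (3, 14)
4G: (3, 14) + (27, 20). λ = (20 - 14)/(27 - 3) ≡ 6/24 mod 43. 24⁻¹ ≡ 9 (mod 43), so λ ≡ 11.
  x = λ² - 3 - 27 = 121 - 30 ≡ 5; y = λ·(3 - 5) - 14 ≡ 7. → (5, 7)
5G: (5, 7) + (27, 20). λ = (20 - 7)/(27 - 5) ≡ 13/22 mod 43. 22⁻¹ ≡ 2 (mod 43) since 22·2 = 44 ≡ 1, so λ ≡ 26.
  x = λ² - 5 - 27 = 676 - 32 ≡ 42; y = λ·(5 - 42) - 7 ≡ 20. → (42, 20)
6G: (42, 20) + (27, 20). λ = (20 - 20)/(27 - 42) ≡ 0/28 mod 43. 28⁻¹ ≡ 20 (mod 43), so λ ≡ 0.
  x = λ² - 42 - 27 = 0 - 69 ≡ 17; y = λ·(42 - 17) - 20 ≡ 23. → (17, 23)
7G: (17, 23) + (27, 20). λ = (20 - 23)/(27 - 17) ≡ 40/10 mod 43. 10⁻¹ ≡ 13 (mod 43), so λ ≡ 4.
  x = λ² - 17 - 27 = 16 - 44 ≡ 15; y = λ·(17 - 15) - 23 ≡ 28. → (15, 28)
8G: (15, 28) + (27, 20). λ = (20 - 28)/(27 - 15) ≡ 35/12 mod 43. 12⁻¹ ≡ 18 (mod 43), so λ ≡ 28.
  x = λ² - 15 - 27 = 784 - 42 ≡ 11; y = λ·(15 - 11) - 28 ≡ 41. → (11, 41)
9G: (11, 41) + (27, 20). λ = (20 - 41)/(27 - 11) ≡ 22/16 mod 43. 16⁻¹ ≡ 35 (mod 43), so λ ≡ 39.
  x = λ² - 11 - 27 = 1521 - 38 ≡ 21; y = λ·(11 - 21) - 41 ≡ 42. → (21, 42)
10G: (21, 42) + (27, 20). λ = (20 - 42)/(27 - 21) ≡ 21/6 mod 43. 6⁻¹ ≡ 36 (mod 43), so λ ≡ 25.
  x = λ² - 21 - 27 = 625 - 48 ≡ 18; y = λ·(21 - 18) - 42 ≡ 33. → (18, 33)
11G: (18, 33) + (27, 20). λ = (20 - 33)/(27 - 18) ≡ 30/9 mod 43. 9⁻¹ ≡ 24 (mod 43), so λ ≡ 32.
  x = λ² - 18 - 27 = 1024 - 45 ≡ 33; y = λ·(18 - 33) - 33 ≡ 3. → (33, 3)

(33, 3)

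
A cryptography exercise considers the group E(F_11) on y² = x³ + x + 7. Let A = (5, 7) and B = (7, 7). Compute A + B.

(10, 4)

(5, 7) + (7, 7). λ = (7 - 7)/(7 - 5) ≡ 0/2 mod 11. 2⁻¹ ≡ 6 (mod 11), so λ ≡ 0.
  x = λ² - 5 - 7 = 0 - 12 ≡ 10; y = λ·(5 - 10) - 7 ≡ 4. → (10, 4)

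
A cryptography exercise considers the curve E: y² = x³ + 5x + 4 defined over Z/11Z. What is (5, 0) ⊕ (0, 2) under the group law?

(5, 0) + (0, 2). λ = (2 - 0)/(0 - 5) ≡ 2/6 mod 11. 6⁻¹ ≡ 2 (mod 11), so λ ≡ 4.
  x = λ² - 5 - 0 = 16 - 5 ≡ 0; y = λ·(5 - 0) - 0 ≡ 9. → (0, 9)

(0, 9)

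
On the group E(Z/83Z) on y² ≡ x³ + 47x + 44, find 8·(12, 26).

(37, 48)

Write G = (12, 26).
Repeated addition: build up to 8G.
2G: tangent at (12, 26): λ = (3·12² + 47)/(2·26) ≡ 64/52. 52⁻¹ ≡ 8 (mod 83) since 52·8 = 416 ≡ 1, so λ ≡ 64·8 ≡ 14.
  x = λ² - 12 - 12 = 196 - 24 ≡ 6; y = λ·(12 - 6) - 26 ≡ 58. → (6, 58)
3G: (6, 58) + (12, 26). λ = (26 - 58)/(12 - 6) ≡ 51/6 mod 83. 6⁻¹ ≡ 14 (mod 83), so λ ≡ 50.
  x = λ² - 6 - 12 = 2500 - 18 ≡ 75; y = λ·(6 - 75) - 58 ≡ 61. → (75, 61)
4G: (75, 61) + (12, 26). λ = (26 - 61)/(12 - 75) ≡ 48/20 mod 83. 20⁻¹ ≡ 54 (mod 83), so λ ≡ 19.
  x = λ² - 75 - 12 = 361 - 87 ≡ 25; y = λ·(75 - 25) - 61 ≡ 59. → (25, 59)
5G: (25, 59) + (12, 26). λ = (26 - 59)/(12 - 25) ≡ 50/70 mod 83. 70⁻¹ ≡ 51 (mod 83), so λ ≡ 60.
  x = λ² - 25 - 12 = 3600 - 37 ≡ 77; y = λ·(25 - 77) - 59 ≡ 58. → (77, 58)
6G: (77, 58) + (12, 26). λ = (26 - 58)/(12 - 77) ≡ 51/18 mod 83. 18⁻¹ ≡ 60 (mod 83) since 18·60 = 1080 ≡ 1, so λ ≡ 72.
  x = λ² - 77 - 12 = 5184 - 89 ≡ 32; y = λ·(77 - 32) - 58 ≡ 28. → (32, 28)
7G: (32, 28) + (12, 26). λ = (26 - 28)/(12 - 32) ≡ 81/63 mod 83. 63⁻¹ ≡ 29 (mod 83), so λ ≡ 25.
  x = λ² - 32 - 12 = 625 - 44 ≡ 0; y = λ·(32 - 0) - 28 ≡ 25. → (0, 25)
8G: (0, 25) + (12, 26). λ = (26 - 25)/(12 - 0) ≡ 1/12 mod 83. 12⁻¹ ≡ 7 (mod 83) since 12·7 = 84 ≡ 1, so λ ≡ 7.
  x = λ² - 0 - 12 = 49 - 12 ≡ 37; y = λ·(0 - 37) - 25 ≡ 48. → (37, 48)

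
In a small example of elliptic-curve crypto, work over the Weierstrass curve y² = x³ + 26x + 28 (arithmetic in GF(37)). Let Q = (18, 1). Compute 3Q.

(31, 10)

Repeated addition: build up to 3Q.
2Q: tangent at (18, 1): λ = (3·18² + 26)/(2·1) ≡ 36/2. 2⁻¹ ≡ 19 (mod 37) since 2·19 = 38 ≡ 1, so λ ≡ 36·19 ≡ 18.
  x = λ² - 18 - 18 = 324 - 36 ≡ 29; y = λ·(18 - 29) - 1 ≡ 23. → (29, 23)
3Q: (29, 23) + (18, 1). λ = (1 - 23)/(18 - 29) ≡ 15/26 mod 37. 26⁻¹ ≡ 10 (mod 37) since 26·10 = 260 ≡ 1, so λ ≡ 2.
  x = λ² - 29 - 18 = 4 - 47 ≡ 31; y = λ·(29 - 31) - 23 ≡ 10. → (31, 10)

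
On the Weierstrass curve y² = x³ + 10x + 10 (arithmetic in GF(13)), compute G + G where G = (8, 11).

(9, 7)

tangent at (8, 11): λ = (3·8² + 10)/(2·11) ≡ 7/9. 9⁻¹ ≡ 3 (mod 13), so λ ≡ 7·3 ≡ 8.
  x = λ² - 8 - 8 = 64 - 16 ≡ 9; y = λ·(8 - 9) - 11 ≡ 7. → (9, 7)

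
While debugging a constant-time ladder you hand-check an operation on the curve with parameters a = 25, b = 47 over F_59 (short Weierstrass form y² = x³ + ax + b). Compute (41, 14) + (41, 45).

O

The two points share x = 41 and their y-coordinates satisfy 14 + 45 ≡ 0 (mod 59), so they are inverses. Their sum is the point at infinity.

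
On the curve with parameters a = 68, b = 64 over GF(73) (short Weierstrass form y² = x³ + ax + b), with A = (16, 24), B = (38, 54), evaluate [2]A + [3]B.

(51, 29)

First 2A:
Repeated addition: build up to 2A.
2A: tangent at (16, 24): λ = (3·16² + 68)/(2·24) ≡ 33/48. 48⁻¹ ≡ 35 (mod 73), so λ ≡ 33·35 ≡ 60.
  x = λ² - 16 - 16 = 3600 - 32 ≡ 64; y = λ·(16 - 64) - 24 ≡ 16. → (64, 16)
2A = (64, 16).
Next 3B:
Repeated addition: build up to 3B.
2B: tangent at (38, 54): λ = (3·38² + 68)/(2·54) ≡ 20/35. 35⁻¹ ≡ 48 (mod 73), so λ ≡ 20·48 ≡ 11.
  x = λ² - 38 - 38 = 121 - 76 ≡ 45; y = λ·(38 - 45) - 54 ≡ 15. → (45, 15)
3B: (45, 15) + (38, 54). λ = (54 - 15)/(38 - 45) ≡ 39/66 mod 73. 66⁻¹ ≡ 52 (mod 73), so λ ≡ 57.
  x = λ² - 45 - 38 = 3249 - 83 ≡ 27; y = λ·(45 - 27) - 15 ≡ 62. → (27, 62)
3B = (27, 62).
Finally 2A + 3B:
(64, 16) + (27, 62). λ = (62 - 16)/(27 - 64) ≡ 46/36 mod 73. 36⁻¹ ≡ 71 (mod 73) since 36·71 = 2556 ≡ 1, so λ ≡ 54.
  x = λ² - 64 - 27 = 2916 - 91 ≡ 51; y = λ·(64 - 51) - 16 ≡ 29. → (51, 29)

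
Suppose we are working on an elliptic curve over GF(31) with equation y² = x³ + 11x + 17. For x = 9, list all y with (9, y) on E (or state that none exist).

x³ + 11x + 17 = 845 ≡ 8 (mod 31).
Square roots of 8 mod 31: 15 and 16 (since 15² = 225 ≡ 8).

15, 16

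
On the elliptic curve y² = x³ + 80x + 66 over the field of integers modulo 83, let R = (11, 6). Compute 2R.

tangent at (11, 6): λ = (3·11² + 80)/(2·6) ≡ 28/12. 12⁻¹ ≡ 7 (mod 83) since 12·7 = 84 ≡ 1, so λ ≡ 28·7 ≡ 30.
  x = λ² - 11 - 11 = 900 - 22 ≡ 48; y = λ·(11 - 48) - 6 ≡ 46. → (48, 46)

(48, 46)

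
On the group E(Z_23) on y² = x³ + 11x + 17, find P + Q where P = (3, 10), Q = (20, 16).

(3, 10) + (20, 16). λ = (16 - 10)/(20 - 3) ≡ 6/17 mod 23. 17⁻¹ ≡ 19 (mod 23), so λ ≡ 22.
  x = λ² - 3 - 20 = 484 - 23 ≡ 1; y = λ·(3 - 1) - 10 ≡ 11. → (1, 11)

(1, 11)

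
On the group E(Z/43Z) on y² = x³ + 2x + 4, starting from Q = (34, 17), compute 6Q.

(17, 36)

Double-and-add on 6 = (110)₂. Start with Q = (34, 17) for the leading 1-bit.
double: tangent at (34, 17): λ = (3·34² + 2)/(2·17) ≡ 30/34. 34⁻¹ ≡ 19 (mod 43) since 34·19 = 646 ≡ 1, so λ ≡ 30·19 ≡ 11.
  x = λ² - 34 - 34 = 121 - 68 ≡ 10; y = λ·(34 - 10) - 17 ≡ 32. → (10, 32)
add Q: (10, 32) + (34, 17). λ = (17 - 32)/(34 - 10) ≡ 28/24 mod 43. 24⁻¹ ≡ 9 (mod 43), so λ ≡ 37.
  x = λ² - 10 - 34 = 1369 - 44 ≡ 35; y = λ·(10 - 35) - 32 ≡ 32. → (35, 32)
double: tangent at (35, 32): λ = (3·35² + 2)/(2·32) ≡ 22/21. 21⁻¹ ≡ 41 (mod 43), so λ ≡ 22·41 ≡ 42.
  x = λ² - 35 - 35 = 1764 - 70 ≡ 17; y = λ·(35 - 17) - 32 ≡ 36. → (17, 36)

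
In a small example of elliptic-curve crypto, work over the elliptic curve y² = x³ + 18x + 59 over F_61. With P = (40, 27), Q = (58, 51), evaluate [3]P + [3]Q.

(47, 28)

First 3P:
Repeated addition: build up to 3P.
2P: tangent at (40, 27): λ = (3·40² + 18)/(2·27) ≡ 60/54. 54⁻¹ ≡ 26 (mod 61), so λ ≡ 60·26 ≡ 35.
  x = λ² - 40 - 40 = 1225 - 80 ≡ 47; y = λ·(40 - 47) - 27 ≡ 33. → (47, 33)
3P: (47, 33) + (40, 27). λ = (27 - 33)/(40 - 47) ≡ 55/54 mod 61. 54⁻¹ ≡ 26 (mod 61) since 54·26 = 1404 ≡ 1, so λ ≡ 27.
  x = λ² - 47 - 40 = 729 - 87 ≡ 32; y = λ·(47 - 32) - 33 ≡ 6. → (32, 6)
3P = (32, 6).
Next 3Q:
Repeated addition: build up to 3Q.
2Q: tangent at (58, 51): λ = (3·58² + 18)/(2·51) ≡ 45/41. 41⁻¹ ≡ 3 (mod 61), so λ ≡ 45·3 ≡ 13.
  x = λ² - 58 - 58 = 169 - 116 ≡ 53; y = λ·(58 - 53) - 51 ≡ 14. → (53, 14)
3Q: (53, 14) + (58, 51). λ = (51 - 14)/(58 - 53) ≡ 37/5 mod 61. 5⁻¹ ≡ 49 (mod 61) since 5·49 = 245 ≡ 1, so λ ≡ 44.
  x = λ² - 53 - 58 = 1936 - 111 ≡ 56; y = λ·(53 - 56) - 14 ≡ 37. → (56, 37)
3Q = (56, 37).
Finally 3P + 3Q:
(32, 6) + (56, 37). λ = (37 - 6)/(56 - 32) ≡ 31/24 mod 61. 24⁻¹ ≡ 28 (mod 61) since 24·28 = 672 ≡ 1, so λ ≡ 14.
  x = λ² - 32 - 56 = 196 - 88 ≡ 47; y = λ·(32 - 47) - 6 ≡ 28. → (47, 28)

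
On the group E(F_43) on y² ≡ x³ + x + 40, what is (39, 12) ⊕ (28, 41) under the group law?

(39, 12) + (28, 41). λ = (41 - 12)/(28 - 39) ≡ 29/32 mod 43. 32⁻¹ ≡ 39 (mod 43) since 32·39 = 1248 ≡ 1, so λ ≡ 13.
  x = λ² - 39 - 28 = 169 - 67 ≡ 16; y = λ·(39 - 16) - 12 ≡ 29. → (16, 29)

(16, 29)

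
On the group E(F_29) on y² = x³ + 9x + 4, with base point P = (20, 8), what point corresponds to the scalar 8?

Double-and-add on 8 = (1000)₂. Start with P = (20, 8) for the leading 1-bit.
double: tangent at (20, 8): λ = (3·20² + 9)/(2·8) ≡ 20/16. 16⁻¹ ≡ 20 (mod 29) since 16·20 = 320 ≡ 1, so λ ≡ 20·20 ≡ 23.
  x = λ² - 20 - 20 = 529 - 40 ≡ 25; y = λ·(20 - 25) - 8 ≡ 22. → (25, 22)
double: tangent at (25, 22): λ = (3·25² + 9)/(2·22) ≡ 28/15. 15⁻¹ ≡ 2 (mod 29) since 15·2 = 30 ≡ 1, so λ ≡ 28·2 ≡ 27.
  x = λ² - 25 - 25 = 729 - 50 ≡ 12; y = λ·(25 - 12) - 22 ≡ 10. → (12, 10)
double: tangent at (12, 10): λ = (3·12² + 9)/(2·10) ≡ 6/20. 20⁻¹ ≡ 16 (mod 29), so λ ≡ 6·16 ≡ 9.
  x = λ² - 12 - 12 = 81 - 24 ≡ 28; y = λ·(12 - 28) - 10 ≡ 20. → (28, 20)

(28, 20)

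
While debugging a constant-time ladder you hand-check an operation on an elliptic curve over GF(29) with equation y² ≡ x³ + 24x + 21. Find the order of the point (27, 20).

4

2P: tangent at (27, 20): λ = (3·27² + 24)/(2·20) ≡ 7/11. 11⁻¹ ≡ 8 (mod 29), so λ ≡ 7·8 ≡ 27.
  x = λ² - 27 - 27 = 729 - 54 ≡ 8; y = λ·(27 - 8) - 20 ≡ 0. → (8, 0)
3P: (8, 0) + (27, 20). λ = (20 - 0)/(27 - 8) ≡ 20/19 mod 29. 19⁻¹ ≡ 26 (mod 29), so λ ≡ 27.
  x = λ² - 8 - 27 = 729 - 35 ≡ 27; y = λ·(8 - 27) - 0 ≡ 9. → (27, 9)
4P: (27, 9) + (27, 20): same x and y₁ ≡ -y₂, so the sum is O.
4P = O, so the order is 4.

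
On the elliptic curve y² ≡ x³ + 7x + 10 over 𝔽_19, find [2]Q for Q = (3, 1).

tangent at (3, 1): λ = (3·3² + 7)/(2·1) ≡ 15/2. 2⁻¹ ≡ 10 (mod 19), so λ ≡ 15·10 ≡ 17.
  x = λ² - 3 - 3 = 289 - 6 ≡ 17; y = λ·(3 - 17) - 1 ≡ 8. → (17, 8)

(17, 8)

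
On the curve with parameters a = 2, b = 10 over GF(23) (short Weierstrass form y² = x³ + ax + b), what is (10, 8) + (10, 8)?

tangent at (10, 8): λ = (3·10² + 2)/(2·8) ≡ 3/16. 16⁻¹ ≡ 13 (mod 23) since 16·13 = 208 ≡ 1, so λ ≡ 3·13 ≡ 16.
  x = λ² - 10 - 10 = 256 - 20 ≡ 6; y = λ·(10 - 6) - 8 ≡ 10. → (6, 10)

(6, 10)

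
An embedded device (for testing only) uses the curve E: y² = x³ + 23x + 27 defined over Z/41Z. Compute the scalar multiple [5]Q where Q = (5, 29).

(35, 1)

Repeated addition: build up to 5Q.
2Q: tangent at (5, 29): λ = (3·5² + 23)/(2·29) ≡ 16/17. 17⁻¹ ≡ 29 (mod 41), so λ ≡ 16·29 ≡ 13.
  x = λ² - 5 - 5 = 169 - 10 ≡ 36; y = λ·(5 - 36) - 29 ≡ 19. → (36, 19)
3Q: (36, 19) + (5, 29). λ = (29 - 19)/(5 - 36) ≡ 10/10 mod 41. 10⁻¹ ≡ 37 (mod 41), so λ ≡ 1.
  x = λ² - 36 - 5 = 1 - 41 ≡ 1; y = λ·(36 - 1) - 19 ≡ 16. → (1, 16)
4Q: (1, 16) + (5, 29). λ = (29 - 16)/(5 - 1) ≡ 13/4 mod 41. 4⁻¹ ≡ 31 (mod 41) since 4·31 = 124 ≡ 1, so λ ≡ 34.
  x = λ² - 1 - 5 = 1156 - 6 ≡ 2; y = λ·(1 - 2) - 16 ≡ 32. → (2, 32)
5Q: (2, 32) + (5, 29). λ = (29 - 32)/(5 - 2) ≡ 38/3 mod 41. 3⁻¹ ≡ 14 (mod 41) since 3·14 = 42 ≡ 1, so λ ≡ 40.
  x = λ² - 2 - 5 = 1600 - 7 ≡ 35; y = λ·(2 - 35) - 32 ≡ 1. → (35, 1)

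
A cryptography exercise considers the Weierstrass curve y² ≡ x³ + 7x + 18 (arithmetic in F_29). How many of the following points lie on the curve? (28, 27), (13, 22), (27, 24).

1

(28, 27): 27² ≡ 4, rhs ≡ 10 → off.
(13, 22): 22² ≡ 20, rhs ≡ 15 → off.
(27, 24): 24² ≡ 25, rhs ≡ 25 → on.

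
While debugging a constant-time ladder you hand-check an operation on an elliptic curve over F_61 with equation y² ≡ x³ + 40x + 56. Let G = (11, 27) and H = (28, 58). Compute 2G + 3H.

First 2G:
Repeated addition: build up to 2G.
2G: tangent at (11, 27): λ = (3·11² + 40)/(2·27) ≡ 37/54. 54⁻¹ ≡ 26 (mod 61) since 54·26 = 1404 ≡ 1, so λ ≡ 37·26 ≡ 47.
  x = λ² - 11 - 11 = 2209 - 22 ≡ 52; y = λ·(11 - 52) - 27 ≡ 59. → (52, 59)
2G = (52, 59).
Next 3H:
Repeated addition: build up to 3H.
2H: tangent at (28, 58): λ = (3·28² + 40)/(2·58) ≡ 13/55. 55⁻¹ ≡ 10 (mod 61), so λ ≡ 13·10 ≡ 8.
  x = λ² - 28 - 28 = 64 - 56 ≡ 8; y = λ·(28 - 8) - 58 ≡ 41. → (8, 41)
3H: (8, 41) + (28, 58). λ = (58 - 41)/(28 - 8) ≡ 17/20 mod 61. 20⁻¹ ≡ 58 (mod 61) since 20·58 = 1160 ≡ 1, so λ ≡ 10.
  x = λ² - 8 - 28 = 100 - 36 ≡ 3; y = λ·(8 - 3) - 41 ≡ 9. → (3, 9)
3H = (3, 9).
Finally 2G + 3H:
(52, 59) + (3, 9). λ = (9 - 59)/(3 - 52) ≡ 11/12 mod 61. 12⁻¹ ≡ 56 (mod 61) since 12·56 = 672 ≡ 1, so λ ≡ 6.
  x = λ² - 52 - 3 = 36 - 55 ≡ 42; y = λ·(52 - 42) - 59 ≡ 1. → (42, 1)

(42, 1)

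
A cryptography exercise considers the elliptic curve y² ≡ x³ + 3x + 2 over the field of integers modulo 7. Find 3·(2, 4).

Write P = (2, 4).
Repeated addition: build up to 3P.
2P: tangent at (2, 4): λ = (3·2² + 3)/(2·4) ≡ 1/1. 1⁻¹ ≡ 1 (mod 7), so λ ≡ 1·1 ≡ 1.
  x = λ² - 2 - 2 = 1 - 4 ≡ 4; y = λ·(2 - 4) - 4 ≡ 1. → (4, 1)
3P: (4, 1) + (2, 4). λ = (4 - 1)/(2 - 4) ≡ 3/5 mod 7. 5⁻¹ ≡ 3 (mod 7), so λ ≡ 2.
  x = λ² - 4 - 2 = 4 - 6 ≡ 5; y = λ·(4 - 5) - 1 ≡ 4. → (5, 4)

(5, 4)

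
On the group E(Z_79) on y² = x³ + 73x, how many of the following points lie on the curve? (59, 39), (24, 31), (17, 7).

2

(59, 39): 39² ≡ 20, rhs ≡ 20 → on.
(24, 31): 31² ≡ 13, rhs ≡ 13 → on.
(17, 7): 7² ≡ 49, rhs ≡ 71 → off.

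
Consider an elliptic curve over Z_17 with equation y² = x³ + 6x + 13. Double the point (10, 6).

tangent at (10, 6): λ = (3·10² + 6)/(2·6) ≡ 0/12. 12⁻¹ ≡ 10 (mod 17) since 12·10 = 120 ≡ 1, so λ ≡ 0·10 ≡ 0.
  x = λ² - 10 - 10 = 0 - 20 ≡ 14; y = λ·(10 - 14) - 6 ≡ 11. → (14, 11)

(14, 11)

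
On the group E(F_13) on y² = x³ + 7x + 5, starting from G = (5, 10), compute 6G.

Double-and-add on 6 = (110)₂. Start with G = (5, 10) for the leading 1-bit.
double: tangent at (5, 10): λ = (3·5² + 7)/(2·10) ≡ 4/7. 7⁻¹ ≡ 2 (mod 13), so λ ≡ 4·2 ≡ 8.
  x = λ² - 5 - 5 = 64 - 10 ≡ 2; y = λ·(5 - 2) - 10 ≡ 1. → (2, 1)
add G: (2, 1) + (5, 10). λ = (10 - 1)/(5 - 2) ≡ 9/3 mod 13. 3⁻¹ ≡ 9 (mod 13) since 3·9 = 27 ≡ 1, so λ ≡ 3.
  x = λ² - 2 - 5 = 9 - 7 ≡ 2; y = λ·(2 - 2) - 1 ≡ 12. → (2, 12)
double: tangent at (2, 12): λ = (3·2² + 7)/(2·12) ≡ 6/11. 11⁻¹ ≡ 6 (mod 13) since 11·6 = 66 ≡ 1, so λ ≡ 6·6 ≡ 10.
  x = λ² - 2 - 2 = 100 - 4 ≡ 5; y = λ·(2 - 5) - 12 ≡ 10. → (5, 10)

(5, 10)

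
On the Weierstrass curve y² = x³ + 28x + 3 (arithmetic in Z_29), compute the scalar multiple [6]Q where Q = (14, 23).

(24, 17)

Double-and-add on 6 = (110)₂. Start with Q = (14, 23) for the leading 1-bit.
double: tangent at (14, 23): λ = (3·14² + 28)/(2·23) ≡ 7/17. 17⁻¹ ≡ 12 (mod 29) since 17·12 = 204 ≡ 1, so λ ≡ 7·12 ≡ 26.
  x = λ² - 14 - 14 = 676 - 28 ≡ 10; y = λ·(14 - 10) - 23 ≡ 23. → (10, 23)
add Q: (10, 23) + (14, 23). λ = (23 - 23)/(14 - 10) ≡ 0/4 mod 29. 4⁻¹ ≡ 22 (mod 29) since 4·22 = 88 ≡ 1, so λ ≡ 0.
  x = λ² - 10 - 14 = 0 - 24 ≡ 5; y = λ·(10 - 5) - 23 ≡ 6. → (5, 6)
double: tangent at (5, 6): λ = (3·5² + 28)/(2·6) ≡ 16/12. 12⁻¹ ≡ 17 (mod 29) since 12·17 = 204 ≡ 1, so λ ≡ 16·17 ≡ 11.
  x = λ² - 5 - 5 = 121 - 10 ≡ 24; y = λ·(5 - 24) - 6 ≡ 17. → (24, 17)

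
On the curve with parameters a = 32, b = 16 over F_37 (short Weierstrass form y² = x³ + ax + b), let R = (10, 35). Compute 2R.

(24, 17)

tangent at (10, 35): λ = (3·10² + 32)/(2·35) ≡ 36/33. 33⁻¹ ≡ 9 (mod 37), so λ ≡ 36·9 ≡ 28.
  x = λ² - 10 - 10 = 784 - 20 ≡ 24; y = λ·(10 - 24) - 35 ≡ 17. → (24, 17)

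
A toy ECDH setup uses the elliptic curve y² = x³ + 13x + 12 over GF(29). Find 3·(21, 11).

(16, 13)

Write Q = (21, 11).
Repeated addition: build up to 3Q.
2Q: tangent at (21, 11): λ = (3·21² + 13)/(2·11) ≡ 2/22. 22⁻¹ ≡ 4 (mod 29), so λ ≡ 2·4 ≡ 8.
  x = λ² - 21 - 21 = 64 - 42 ≡ 22; y = λ·(21 - 22) - 11 ≡ 10. → (22, 10)
3Q: (22, 10) + (21, 11). λ = (11 - 10)/(21 - 22) ≡ 1/28 mod 29. 28⁻¹ ≡ 28 (mod 29) since 28·28 = 784 ≡ 1, so λ ≡ 28.
  x = λ² - 22 - 21 = 784 - 43 ≡ 16; y = λ·(22 - 16) - 10 ≡ 13. → (16, 13)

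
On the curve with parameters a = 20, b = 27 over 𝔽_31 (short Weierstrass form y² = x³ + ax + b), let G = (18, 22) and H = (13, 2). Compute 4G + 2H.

First 4G:
Repeated addition: build up to 4G.
2G: tangent at (18, 22): λ = (3·18² + 20)/(2·22) ≡ 0/13. 13⁻¹ ≡ 12 (mod 31), so λ ≡ 0·12 ≡ 0.
  x = λ² - 18 - 18 = 0 - 36 ≡ 26; y = λ·(18 - 26) - 22 ≡ 9. → (26, 9)
3G: (26, 9) + (18, 22). λ = (22 - 9)/(18 - 26) ≡ 13/23 mod 31. 23⁻¹ ≡ 27 (mod 31), so λ ≡ 10.
  x = λ² - 26 - 18 = 100 - 44 ≡ 25; y = λ·(26 - 25) - 9 ≡ 1. → (25, 1)
4G: (25, 1) + (18, 22). λ = (22 - 1)/(18 - 25) ≡ 21/24 mod 31. 24⁻¹ ≡ 22 (mod 31), so λ ≡ 28.
  x = λ² - 25 - 18 = 784 - 43 ≡ 28; y = λ·(25 - 28) - 1 ≡ 8. → (28, 8)
4G = (28, 8).
Next 2H:
Repeated addition: build up to 2H.
2H: tangent at (13, 2): λ = (3·13² + 20)/(2·2) ≡ 0/4. 4⁻¹ ≡ 8 (mod 31) since 4·8 = 32 ≡ 1, so λ ≡ 0·8 ≡ 0.
  x = λ² - 13 - 13 = 0 - 26 ≡ 5; y = λ·(13 - 5) - 2 ≡ 29. → (5, 29)
2H = (5, 29).
Finally 4G + 2H:
(28, 8) + (5, 29). λ = (29 - 8)/(5 - 28) ≡ 21/8 mod 31. 8⁻¹ ≡ 4 (mod 31) since 8·4 = 32 ≡ 1, so λ ≡ 22.
  x = λ² - 28 - 5 = 484 - 33 ≡ 17; y = λ·(28 - 17) - 8 ≡ 17. → (17, 17)

(17, 17)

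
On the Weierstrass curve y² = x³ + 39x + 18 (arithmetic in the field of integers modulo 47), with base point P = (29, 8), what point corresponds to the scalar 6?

Repeated addition: build up to 6P.
2P: tangent at (29, 8): λ = (3·29² + 39)/(2·8) ≡ 24/16. 16⁻¹ ≡ 3 (mod 47), so λ ≡ 24·3 ≡ 25.
  x = λ² - 29 - 29 = 625 - 58 ≡ 3; y = λ·(29 - 3) - 8 ≡ 31. → (3, 31)
3P: (3, 31) + (29, 8). λ = (8 - 31)/(29 - 3) ≡ 24/26 mod 47. 26⁻¹ ≡ 38 (mod 47), so λ ≡ 19.
  x = λ² - 3 - 29 = 361 - 32 ≡ 0; y = λ·(3 - 0) - 31 ≡ 26. → (0, 26)
4P: (0, 26) + (29, 8). λ = (8 - 26)/(29 - 0) ≡ 29/29 mod 47. 29⁻¹ ≡ 13 (mod 47) since 29·13 = 377 ≡ 1, so λ ≡ 1.
  x = λ² - 0 - 29 = 1 - 29 ≡ 19; y = λ·(0 - 19) - 26 ≡ 2. → (19, 2)
5P: (19, 2) + (29, 8). λ = (8 - 2)/(29 - 19) ≡ 6/10 mod 47. 10⁻¹ ≡ 33 (mod 47) since 10·33 = 330 ≡ 1, so λ ≡ 10.
  x = λ² - 19 - 29 = 100 - 48 ≡ 5; y = λ·(19 - 5) - 2 ≡ 44. → (5, 44)
6P: (5, 44) + (29, 8). λ = (8 - 44)/(29 - 5) ≡ 11/24 mod 47. 24⁻¹ ≡ 2 (mod 47), so λ ≡ 22.
  x = λ² - 5 - 29 = 484 - 34 ≡ 27; y = λ·(5 - 27) - 44 ≡ 36. → (27, 36)

(27, 36)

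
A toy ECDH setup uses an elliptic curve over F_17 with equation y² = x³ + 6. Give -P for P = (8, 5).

-(8, 5) = (8, -5 mod 17) = (8, 12).

(8, 12)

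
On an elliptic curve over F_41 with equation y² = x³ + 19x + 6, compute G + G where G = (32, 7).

(26, 35)

tangent at (32, 7): λ = (3·32² + 19)/(2·7) ≡ 16/14. 14⁻¹ ≡ 3 (mod 41), so λ ≡ 16·3 ≡ 7.
  x = λ² - 32 - 32 = 49 - 64 ≡ 26; y = λ·(32 - 26) - 7 ≡ 35. → (26, 35)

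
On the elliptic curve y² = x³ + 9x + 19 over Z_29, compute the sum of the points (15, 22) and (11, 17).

(10, 6)

(15, 22) + (11, 17). λ = (17 - 22)/(11 - 15) ≡ 24/25 mod 29. 25⁻¹ ≡ 7 (mod 29), so λ ≡ 23.
  x = λ² - 15 - 11 = 529 - 26 ≡ 10; y = λ·(15 - 10) - 22 ≡ 6. → (10, 6)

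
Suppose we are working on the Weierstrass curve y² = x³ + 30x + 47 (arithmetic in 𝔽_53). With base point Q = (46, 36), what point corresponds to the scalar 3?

Repeated addition: build up to 3Q.
2Q: tangent at (46, 36): λ = (3·46² + 30)/(2·36) ≡ 18/19. 19⁻¹ ≡ 14 (mod 53), so λ ≡ 18·14 ≡ 40.
  x = λ² - 46 - 46 = 1600 - 92 ≡ 24; y = λ·(46 - 24) - 36 ≡ 49. → (24, 49)
3Q: (24, 49) + (46, 36). λ = (36 - 49)/(46 - 24) ≡ 40/22 mod 53. 22⁻¹ ≡ 41 (mod 53), so λ ≡ 50.
  x = λ² - 24 - 46 = 2500 - 70 ≡ 45; y = λ·(24 - 45) - 49 ≡ 14. → (45, 14)

(45, 14)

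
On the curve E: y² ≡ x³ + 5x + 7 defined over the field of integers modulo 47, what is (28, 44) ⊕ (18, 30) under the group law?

(18, 17)

(28, 44) + (18, 30). λ = (30 - 44)/(18 - 28) ≡ 33/37 mod 47. 37⁻¹ ≡ 14 (mod 47), so λ ≡ 39.
  x = λ² - 28 - 18 = 1521 - 46 ≡ 18; y = λ·(28 - 18) - 44 ≡ 17. → (18, 17)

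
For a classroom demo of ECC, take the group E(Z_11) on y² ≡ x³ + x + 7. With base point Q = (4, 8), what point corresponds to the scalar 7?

(4, 8)

Repeated addition: build up to 7Q.
2Q: tangent at (4, 8): λ = (3·4² + 1)/(2·8) ≡ 5/5. 5⁻¹ ≡ 9 (mod 11) since 5·9 = 45 ≡ 1, so λ ≡ 5·9 ≡ 1.
  x = λ² - 4 - 4 = 1 - 8 ≡ 4; y = λ·(4 - 4) - 8 ≡ 3. → (4, 3)
3Q: (4, 3) + (4, 8): same x and y₁ ≡ -y₂, so the sum is O.
4Q: O + (4, 8) = (4, 8) (identity).
5Q: tangent at (4, 8): λ = (3·4² + 1)/(2·8) ≡ 5/5. 5⁻¹ ≡ 9 (mod 11), so λ ≡ 5·9 ≡ 1.
  x = λ² - 4 - 4 = 1 - 8 ≡ 4; y = λ·(4 - 4) - 8 ≡ 3. → (4, 3)
6Q: (4, 3) + (4, 8): same x and y₁ ≡ -y₂, so the sum is O.
7Q: O + (4, 8) = (4, 8) (identity).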